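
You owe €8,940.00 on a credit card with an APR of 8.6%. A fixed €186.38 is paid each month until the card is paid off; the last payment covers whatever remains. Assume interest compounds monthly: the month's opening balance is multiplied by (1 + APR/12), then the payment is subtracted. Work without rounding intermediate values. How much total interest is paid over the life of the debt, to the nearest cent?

€2,053.91

Monthly rate r = 8.6%/12 = 0.716667% = 0.00716667.
Payoff takes n = ⌈−ln(1 − rB₀/P)/ln(1+r)⌉ = ⌈58.986⌉ = 59 payments; the last is €183.87.
Total paid = 58·€186.38 + €183.87 = €10,993.91.
Total interest = total paid − principal = €10,993.91 − €8,940.00 = €2,053.91.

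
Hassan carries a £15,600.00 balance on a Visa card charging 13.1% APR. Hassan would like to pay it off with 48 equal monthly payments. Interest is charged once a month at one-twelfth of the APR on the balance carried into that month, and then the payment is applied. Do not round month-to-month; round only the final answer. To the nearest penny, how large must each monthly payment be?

Monthly rate r = 13.1%/12 = 1.09167% = 0.0109167.
Level-payment amortization: P = B₀·r / (1 − (1+r)^(−n)) = 15600.00·0.0109167 / (1 − 1.01092^(−48)).
Denominator 1 − (1+r)^(−48) = 0.406168981.
P = 170.3 / 0.406168981 ≈ 419.28.

£419.28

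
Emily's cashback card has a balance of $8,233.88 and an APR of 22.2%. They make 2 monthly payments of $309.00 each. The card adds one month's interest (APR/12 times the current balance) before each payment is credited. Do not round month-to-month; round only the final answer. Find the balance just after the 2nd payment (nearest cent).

$7,917.64

Monthly rate r = 22.2%/12 = 1.85% = 0.0185.
Each month: B ← B·(1+r) − $309.00.
Month 1: interest $152.33; balance after payment $8,077.21.
Month 2: interest $149.43; balance after payment $7,917.64.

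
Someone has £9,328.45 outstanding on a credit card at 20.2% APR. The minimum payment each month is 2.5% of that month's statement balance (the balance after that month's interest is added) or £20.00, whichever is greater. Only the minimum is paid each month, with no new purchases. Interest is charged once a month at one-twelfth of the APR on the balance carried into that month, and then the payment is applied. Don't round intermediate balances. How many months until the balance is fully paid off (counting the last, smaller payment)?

352 months

Monthly rate r = 20.2%/12 = 1.68333% = 0.0168333.
While 2.5% of the post-interest balance exceeds £20.00, each month B ← (B·(1+r))·(1 − 0.025), i.e. B shrinks by the factor (1+r)·0.975 = 0.99141.
This holds for months 1–287. Entering month 288 the balance is £784.91; 2.5% of the post-interest balance is now below £20.00, so the flat £20.00 minimum applies from here.
From month 288 a fixed £20.00 at rate r clears £784.91 in 65 more payments. Total: 287 + 65 = 352 months.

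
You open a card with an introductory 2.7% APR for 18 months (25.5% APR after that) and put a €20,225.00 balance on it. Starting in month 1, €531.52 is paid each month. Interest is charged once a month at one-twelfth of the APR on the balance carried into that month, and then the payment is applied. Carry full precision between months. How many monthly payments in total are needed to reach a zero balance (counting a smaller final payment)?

Promo months 1–18 at r₀ = 2.7%/12 = 0.00225; months 19+ at r₁ = 25.5%/12 = 0.02125.
After month 18: iterate B ← B·(1+r₀) − €531.52 for 18 months → €11,307.42.
Then at r₁ with €531.52/mo: n₂ = −ln(1 − r₁·B/P)/ln(1+r₁) ≈ 28.61 → 29 more payments.

47 payments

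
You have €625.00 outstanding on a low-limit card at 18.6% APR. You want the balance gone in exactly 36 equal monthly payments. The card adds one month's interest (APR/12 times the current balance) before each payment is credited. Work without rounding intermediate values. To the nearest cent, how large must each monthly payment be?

€22.78

Monthly rate r = 18.6%/12 = 1.55% = 0.0155.
Level-payment amortization: P = B₀·r / (1 − (1+r)^(−n)) = 625.00·0.0155 / (1 − 1.0155^(−36)).
Denominator 1 − (1+r)^(−36) = 0.425192268.
P = 9.6875 / 0.425192268 ≈ 22.78.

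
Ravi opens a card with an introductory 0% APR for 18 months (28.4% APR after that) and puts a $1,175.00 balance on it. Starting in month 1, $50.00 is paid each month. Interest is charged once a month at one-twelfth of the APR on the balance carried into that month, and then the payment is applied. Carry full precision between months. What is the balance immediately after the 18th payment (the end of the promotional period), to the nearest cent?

$275.00

Promo months 1–18 at r₀ = 0%/12 = 0; months 19+ at r₁ = 28.4%/12 = 0.0236667.
After month 18 (no interest yet): B = $1,175.00 − 18·$50.00 = $275.00.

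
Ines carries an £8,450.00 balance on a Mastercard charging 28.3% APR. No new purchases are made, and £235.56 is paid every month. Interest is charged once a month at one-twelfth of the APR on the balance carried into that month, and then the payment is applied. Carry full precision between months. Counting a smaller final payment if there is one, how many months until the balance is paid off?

Monthly rate r = 28.3%/12 = 2.35833% = 0.0235833.
Recurrence: B ← B·(1+r) − £235.56.
Month 1: interest £199.28; balance after payment £8,413.72.
Month 2: interest £198.42; balance after payment £8,376.58.
Closed form: n = −ln(1 − rB₀/P)/ln(1+r) = −ln(0.15402)/ln(1.02358) ≈ 80.254, so the balance reaches zero during payment 81.

81 payments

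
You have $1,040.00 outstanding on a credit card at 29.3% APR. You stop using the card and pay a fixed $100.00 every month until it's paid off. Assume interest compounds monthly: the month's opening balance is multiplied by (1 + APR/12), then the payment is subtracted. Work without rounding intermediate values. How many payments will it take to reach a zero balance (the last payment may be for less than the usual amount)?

13 payments

Monthly rate r = 29.3%/12 = 2.44167% = 0.0244167.
Recurrence: B ← B·(1+r) − $100.00.
Month 1: interest $25.39; balance after payment $965.39.
Month 2: interest $23.57; balance after payment $888.97.
Closed form: n = −ln(1 − rB₀/P)/ln(1+r) = −ln(0.74607)/ln(1.02442) ≈ 12.143, so the balance reaches zero during payment 13.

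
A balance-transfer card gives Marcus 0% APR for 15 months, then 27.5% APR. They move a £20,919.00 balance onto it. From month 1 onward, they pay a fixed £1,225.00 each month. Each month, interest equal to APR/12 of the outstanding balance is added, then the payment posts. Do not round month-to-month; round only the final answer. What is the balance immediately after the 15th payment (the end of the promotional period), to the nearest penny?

Promo months 1–15 at r₀ = 0%/12 = 0; months 16+ at r₁ = 27.5%/12 = 0.0229167.
After month 15 (no interest yet): B = £20,919.00 − 15·£1,225.00 = £2,544.00.

£2,544.00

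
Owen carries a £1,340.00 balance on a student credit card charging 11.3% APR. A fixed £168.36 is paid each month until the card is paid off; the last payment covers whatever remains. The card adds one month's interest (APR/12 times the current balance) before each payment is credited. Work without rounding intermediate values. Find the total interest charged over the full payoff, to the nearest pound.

£60

Monthly rate r = 11.3%/12 = 0.941667% = 0.00941667.
Payoff takes n = ⌈−ln(1 − rB₀/P)/ln(1+r)⌉ = ⌈8.312⌉ = 9 payments; the last is £52.71.
Total paid = 8·£168.36 + £52.71 = £1,399.59.
Total interest = total paid − principal = £1,399.59 − £1,340.00 = £59.59.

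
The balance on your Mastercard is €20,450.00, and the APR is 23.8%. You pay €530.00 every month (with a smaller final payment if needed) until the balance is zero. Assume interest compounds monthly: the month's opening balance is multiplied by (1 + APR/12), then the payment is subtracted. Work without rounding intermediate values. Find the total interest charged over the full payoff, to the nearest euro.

Monthly rate r = 23.8%/12 = 1.98333% = 0.0198333.
Payoff takes n = ⌈−ln(1 − rB₀/P)/ln(1+r)⌉ = ⌈73.797⌉ = 74 payments; the last is €423.05.
Total paid = 73·€530.00 + €423.05 = €39,113.05.
Total interest = total paid − principal = €39,113.05 − €20,450.00 = €18,663.05.

€18,663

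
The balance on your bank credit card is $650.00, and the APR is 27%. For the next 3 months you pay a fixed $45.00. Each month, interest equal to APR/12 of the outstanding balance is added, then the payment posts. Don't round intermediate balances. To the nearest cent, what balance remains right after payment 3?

Monthly rate r = 27%/12 = 2.25% = 0.0225.
Each month: B ← B·(1+r) − $45.00.
Month 1: interest $14.62; balance after payment $619.62.
Month 2: interest $13.94; balance after payment $588.57.
Month 3: interest $13.24; balance after payment $556.81.

$556.81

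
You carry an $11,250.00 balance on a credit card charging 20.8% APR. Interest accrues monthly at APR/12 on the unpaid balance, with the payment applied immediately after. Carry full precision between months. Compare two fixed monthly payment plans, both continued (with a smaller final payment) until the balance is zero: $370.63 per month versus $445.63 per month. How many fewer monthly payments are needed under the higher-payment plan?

10 fewer payments

Monthly rate r = 20.8%/12 = 1.73333% = 0.0173333.
At $370.63/mo: n = ⌈−ln(1 − rB₀/P)/ln(1+r)⌉ = 44 payments (last $170.68); total interest = total paid − $11,250.00 = $4,857.77.
At $445.63/mo: 34 payments (last $219.09); total interest $3,674.88.
Payments saved = 44 − 34 = 10.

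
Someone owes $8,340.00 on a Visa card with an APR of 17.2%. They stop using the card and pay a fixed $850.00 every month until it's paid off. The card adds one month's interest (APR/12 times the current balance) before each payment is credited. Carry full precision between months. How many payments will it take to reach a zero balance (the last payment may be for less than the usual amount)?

Monthly rate r = 17.2%/12 = 1.43333% = 0.0143333.
Recurrence: B ← B·(1+r) − $850.00.
Month 1: interest $119.54; balance after payment $7,609.54.
Month 2: interest $109.07; balance after payment $6,868.61.
Closed form: n = −ln(1 − rB₀/P)/ln(1+r) = −ln(0.85936)/ln(1.01433) ≈ 10.650, so the balance reaches zero during payment 11.

11 payments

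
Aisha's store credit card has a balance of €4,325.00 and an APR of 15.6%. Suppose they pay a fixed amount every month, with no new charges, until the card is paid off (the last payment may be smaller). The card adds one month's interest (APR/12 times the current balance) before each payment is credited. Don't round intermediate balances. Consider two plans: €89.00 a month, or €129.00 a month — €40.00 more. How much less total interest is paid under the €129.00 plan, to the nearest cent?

Monthly rate r = 15.6%/12 = 1.3% = 0.013.
At €89.00/mo: n = ⌈−ln(1 − rB₀/P)/ln(1+r)⌉ = 78 payments (last €30.59); total interest = total paid − €4,325.00 = €2,558.59.
At €129.00/mo: 45 payments (last €41.39); total interest €1,392.39.
Interest saved = €2,558.59 − €1,392.39 = €1,166.20.

€1,166.20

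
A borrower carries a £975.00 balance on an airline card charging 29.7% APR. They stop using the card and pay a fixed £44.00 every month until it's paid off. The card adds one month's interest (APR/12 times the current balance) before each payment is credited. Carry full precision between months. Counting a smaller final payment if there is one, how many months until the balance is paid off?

Monthly rate r = 29.7%/12 = 2.475% = 0.02475.
Recurrence: B ← B·(1+r) − £44.00.
Month 1: interest £24.13; balance after payment £955.13.
Month 2: interest £23.64; balance after payment £934.77.
Closed form: n = −ln(1 − rB₀/P)/ln(1+r) = −ln(0.45156)/ln(1.02475) ≈ 32.519, so the balance reaches zero during payment 33.

33 months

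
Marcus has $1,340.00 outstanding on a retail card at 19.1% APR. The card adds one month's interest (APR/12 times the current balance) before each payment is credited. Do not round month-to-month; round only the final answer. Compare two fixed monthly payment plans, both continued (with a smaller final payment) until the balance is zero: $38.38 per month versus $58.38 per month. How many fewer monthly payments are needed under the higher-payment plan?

Monthly rate r = 19.1%/12 = 1.59167% = 0.0159167.
At $38.38/mo: n = ⌈−ln(1 − rB₀/P)/ln(1+r)⌉ = 52 payments (last $14.49); total interest = total paid − $1,340.00 = $631.87.
At $58.38/mo: 29 payments (last $46.30); total interest $340.94.
Payments saved = 52 − 29 = 23.

23 fewer payments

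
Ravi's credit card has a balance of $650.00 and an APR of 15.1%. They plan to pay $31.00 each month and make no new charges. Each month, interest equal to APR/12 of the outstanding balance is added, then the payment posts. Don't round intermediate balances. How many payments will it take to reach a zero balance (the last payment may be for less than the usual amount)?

25 months

Monthly rate r = 15.1%/12 = 1.25833% = 0.0125833.
Recurrence: B ← B·(1+r) − $31.00.
Month 1: interest $8.18; balance after payment $627.18.
Month 2: interest $7.89; balance after payment $604.07.
Closed form: n = −ln(1 − rB₀/P)/ln(1+r) = −ln(0.73616)/ln(1.01258) ≈ 24.496, so the balance reaches zero during payment 25.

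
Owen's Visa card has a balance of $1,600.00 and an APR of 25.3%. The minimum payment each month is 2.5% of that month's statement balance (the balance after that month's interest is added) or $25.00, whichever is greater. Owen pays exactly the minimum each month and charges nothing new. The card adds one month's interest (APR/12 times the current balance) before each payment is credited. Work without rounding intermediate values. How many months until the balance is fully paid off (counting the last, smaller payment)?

Monthly rate r = 25.3%/12 = 2.10833% = 0.0210833.
While 2.5% of the post-interest balance exceeds $25.00, each month B ← (B·(1+r))·(1 − 0.025), i.e. B shrinks by the factor (1+r)·0.975 = 0.99556.
This holds for months 1–111. Entering month 112 the balance is $975.94; 2.5% of the post-interest balance is now below $25.00, so the flat $25.00 minimum applies from here.
From month 112 a fixed $25.00 at rate r clears $975.94 in 84 more payments. Total: 111 + 84 = 195 months.

195 months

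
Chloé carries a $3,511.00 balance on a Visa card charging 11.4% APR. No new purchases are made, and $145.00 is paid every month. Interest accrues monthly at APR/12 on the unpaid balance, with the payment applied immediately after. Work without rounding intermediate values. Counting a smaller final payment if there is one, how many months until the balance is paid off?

28 months

Monthly rate r = 11.4%/12 = 0.95% = 0.0095.
Recurrence: B ← B·(1+r) − $145.00.
Month 1: interest $33.35; balance after payment $3,399.35.
Month 2: interest $32.29; balance after payment $3,286.65.
Closed form: n = −ln(1 − rB₀/P)/ln(1+r) = −ln(0.76997)/ln(1.0095) ≈ 27.647, so the balance reaches zero during payment 28.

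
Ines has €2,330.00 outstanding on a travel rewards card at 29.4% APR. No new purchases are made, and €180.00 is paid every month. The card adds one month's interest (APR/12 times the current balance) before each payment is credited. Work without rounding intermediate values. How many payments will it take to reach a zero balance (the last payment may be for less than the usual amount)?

Monthly rate r = 29.4%/12 = 2.45% = 0.0245.
Recurrence: B ← B·(1+r) − €180.00.
Month 1: interest €57.08; balance after payment €2,207.09.
Month 2: interest €54.07; balance after payment €2,081.16.
Closed form: n = −ln(1 − rB₀/P)/ln(1+r) = −ln(0.68286)/ln(1.0245) ≈ 15.760, so the balance reaches zero during payment 16.

16 payments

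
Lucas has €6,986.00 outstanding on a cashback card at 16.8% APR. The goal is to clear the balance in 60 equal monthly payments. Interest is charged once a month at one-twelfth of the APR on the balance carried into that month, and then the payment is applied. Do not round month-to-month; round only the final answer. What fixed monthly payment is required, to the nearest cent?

€172.87

Monthly rate r = 16.8%/12 = 1.4% = 0.014.
Level-payment amortization: P = B₀·r / (1 − (1+r)^(−n)) = 6986.00·0.014 / (1 − 1.014^(−60)).
Denominator 1 − (1+r)^(−60) = 0.565767125.
P = 97.804 / 0.565767125 ≈ 172.87.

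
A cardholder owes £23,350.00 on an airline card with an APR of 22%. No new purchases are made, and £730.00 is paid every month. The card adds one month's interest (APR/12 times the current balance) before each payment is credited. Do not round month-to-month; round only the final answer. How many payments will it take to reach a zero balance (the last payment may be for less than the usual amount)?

Monthly rate r = 22%/12 = 1.83333% = 0.0183333.
Recurrence: B ← B·(1+r) − £730.00.
Month 1: interest £428.08; balance after payment £23,048.08.
Month 2: interest £422.55; balance after payment £22,740.63.
Closed form: n = −ln(1 − rB₀/P)/ln(1+r) = −ln(0.41358)/ln(1.01833) ≈ 48.598, so the balance reaches zero during payment 49.

49 months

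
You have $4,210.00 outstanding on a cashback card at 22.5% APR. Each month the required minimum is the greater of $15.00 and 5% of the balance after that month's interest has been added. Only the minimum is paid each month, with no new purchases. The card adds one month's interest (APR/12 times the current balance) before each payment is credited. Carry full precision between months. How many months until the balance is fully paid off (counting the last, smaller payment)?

107 months

Monthly rate r = 22.5%/12 = 1.875% = 0.01875.
While 5% of the post-interest balance exceeds $15.00, each month B ← (B·(1+r))·(1 − 0.05), i.e. B shrinks by the factor (1+r)·0.95 = 0.96781.
This holds for months 1–82. Entering month 83 the balance is $287.85; 5% of the post-interest balance is now below $15.00, so the flat $15.00 minimum applies from here.
From month 83 a fixed $15.00 at rate r clears $287.85 in 25 more payments. Total: 82 + 25 = 107 months.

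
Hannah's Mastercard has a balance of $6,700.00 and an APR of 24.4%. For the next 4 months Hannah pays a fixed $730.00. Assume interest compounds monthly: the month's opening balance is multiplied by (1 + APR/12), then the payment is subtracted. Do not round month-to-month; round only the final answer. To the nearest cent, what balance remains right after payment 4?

Monthly rate r = 24.4%/12 = 2.03333% = 0.0203333.
Each month: B ← B·(1+r) − $730.00.
Month 1: interest $136.23; balance after payment $6,106.23.
Month 2: interest $124.16; balance after payment $5,500.39.
Month 3: interest $111.84; balance after payment $4,882.23.
Month 4: interest $99.27; balance after payment $4,251.51.

$4,251.51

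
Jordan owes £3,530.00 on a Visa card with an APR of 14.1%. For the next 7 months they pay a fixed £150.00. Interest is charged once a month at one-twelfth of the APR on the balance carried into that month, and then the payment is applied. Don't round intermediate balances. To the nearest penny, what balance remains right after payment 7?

Monthly rate r = 14.1%/12 = 1.175% = 0.01175.
Each month: B ← B·(1+r) − £150.00.
Month 1: interest £41.48; balance after payment £3,421.48.
Month 2: interest £40.20; balance after payment £3,311.68.
Month 3: interest £38.91; balance after payment £3,200.59.
Month 4: interest £37.61; balance after payment £3,088.20.
Month 5: interest £36.29; balance after payment £2,974.49.
Month 6: interest £34.95; balance after payment £2,859.44.
Month 7: interest £33.60; balance after payment £2,743.03.

£2,743.03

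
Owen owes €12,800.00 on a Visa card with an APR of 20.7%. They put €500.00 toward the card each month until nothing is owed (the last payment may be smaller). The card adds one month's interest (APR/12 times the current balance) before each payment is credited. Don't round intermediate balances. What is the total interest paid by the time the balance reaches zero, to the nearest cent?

€4,234.80

Monthly rate r = 20.7%/12 = 1.725% = 0.01725.
Payoff takes n = ⌈−ln(1 − rB₀/P)/ln(1+r)⌉ = ⌈34.069⌉ = 35 payments; the last is €34.80.
Total paid = 34·€500.00 + €34.80 = €17,034.80.
Total interest = total paid − principal = €17,034.80 − €12,800.00 = €4,234.80.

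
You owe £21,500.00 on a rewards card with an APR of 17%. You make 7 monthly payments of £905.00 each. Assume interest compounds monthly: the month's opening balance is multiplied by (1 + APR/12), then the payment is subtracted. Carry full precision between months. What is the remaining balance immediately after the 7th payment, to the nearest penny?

Monthly rate r = 17%/12 = 1.41667% = 0.0141667.
Each month: B ← B·(1+r) − £905.00.
Month 1: interest £304.58; balance after payment £20,899.58.
Month 2: interest £296.08; balance after payment £20,290.66.
Month 3: interest £287.45; balance after payment £19,673.11.
Month 4: interest £278.70; balance after payment £19,046.81.
Month 5: interest £269.83; balance after payment £18,411.64.
Month 6: interest £260.83; balance after payment £17,767.48.
Month 7: interest £251.71; balance after payment £17,114.18.

£17,114.18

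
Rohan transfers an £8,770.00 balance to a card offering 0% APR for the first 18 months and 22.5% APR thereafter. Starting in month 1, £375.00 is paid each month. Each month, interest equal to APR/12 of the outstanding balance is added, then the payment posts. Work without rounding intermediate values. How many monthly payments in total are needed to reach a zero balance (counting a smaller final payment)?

24 months

Promo months 1–18 at r₀ = 0%/12 = 0; months 19+ at r₁ = 22.5%/12 = 0.01875.
After month 18 (no interest yet): B = £8,770.00 − 18·£375.00 = £2,020.00.
Then at r₁ with £375.00/mo: n₂ = −ln(1 − r₁·B/P)/ln(1+r₁) ≈ 5.73 → 6 more payments.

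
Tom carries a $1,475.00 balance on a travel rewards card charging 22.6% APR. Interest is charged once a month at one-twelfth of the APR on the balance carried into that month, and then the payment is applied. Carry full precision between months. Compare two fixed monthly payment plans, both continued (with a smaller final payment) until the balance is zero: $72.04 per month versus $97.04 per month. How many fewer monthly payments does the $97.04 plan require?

Monthly rate r = 22.6%/12 = 1.88333% = 0.0188333.
At $72.04/mo: n = ⌈−ln(1 − rB₀/P)/ln(1+r)⌉ = 27 payments (last $7.82); total interest = total paid − $1,475.00 = $405.86.
At $97.04/mo: 19 payments (last $7.33); total interest $279.05.
Payments saved = 27 − 19 = 8.

8 fewer payments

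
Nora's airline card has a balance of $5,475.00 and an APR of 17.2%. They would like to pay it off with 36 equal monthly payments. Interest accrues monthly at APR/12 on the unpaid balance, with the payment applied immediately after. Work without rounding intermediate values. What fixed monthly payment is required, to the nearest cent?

Monthly rate r = 17.2%/12 = 1.43333% = 0.0143333.
Level-payment amortization: P = B₀·r / (1 − (1+r)^(−n)) = 5475.00·0.0143333 / (1 − 1.01433^(−36)).
Denominator 1 − (1+r)^(−36) = 0.400906117.
P = 78.475 / 0.400906117 ≈ 195.74.

$195.74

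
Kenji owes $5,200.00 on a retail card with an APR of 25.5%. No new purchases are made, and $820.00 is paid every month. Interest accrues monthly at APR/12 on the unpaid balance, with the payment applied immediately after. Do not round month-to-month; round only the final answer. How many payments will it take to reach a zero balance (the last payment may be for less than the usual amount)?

7 payments

Monthly rate r = 25.5%/12 = 2.125% = 0.02125.
Recurrence: B ← B·(1+r) − $820.00.
Month 1: interest $110.50; balance after payment $4,490.50.
Month 2: interest $95.42; balance after payment $3,765.92.
Closed form: n = −ln(1 − rB₀/P)/ln(1+r) = −ln(0.86524)/ln(1.02125) ≈ 6.884, so the balance reaches zero during payment 7.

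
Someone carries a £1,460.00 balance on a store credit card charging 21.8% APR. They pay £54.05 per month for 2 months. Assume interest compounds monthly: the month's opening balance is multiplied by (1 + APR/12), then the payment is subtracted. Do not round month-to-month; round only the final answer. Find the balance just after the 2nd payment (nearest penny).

£1,404.45

Monthly rate r = 21.8%/12 = 1.81667% = 0.0181667.
Each month: B ← B·(1+r) − £54.05.
Month 1: interest £26.52; balance after payment £1,432.47.
Month 2: interest £26.02; balance after payment £1,404.45.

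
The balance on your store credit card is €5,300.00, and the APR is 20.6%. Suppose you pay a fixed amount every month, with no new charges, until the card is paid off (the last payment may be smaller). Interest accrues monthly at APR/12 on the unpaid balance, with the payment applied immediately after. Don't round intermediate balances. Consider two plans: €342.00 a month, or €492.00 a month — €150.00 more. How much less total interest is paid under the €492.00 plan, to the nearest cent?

Monthly rate r = 20.6%/12 = 1.71667% = 0.0171667.
At €342.00/mo: n = ⌈−ln(1 − rB₀/P)/ln(1+r)⌉ = 19 payments (last €58.96); total interest = total paid − €5,300.00 = €914.96.
At €492.00/mo: 13 payments (last €6.53); total interest €610.53.
Interest saved = €914.96 − €610.53 = €304.43.

€304.43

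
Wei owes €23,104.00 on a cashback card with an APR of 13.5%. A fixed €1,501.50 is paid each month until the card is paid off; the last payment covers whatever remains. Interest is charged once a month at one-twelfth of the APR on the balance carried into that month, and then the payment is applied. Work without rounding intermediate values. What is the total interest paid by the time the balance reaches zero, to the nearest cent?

€2,407.84

Monthly rate r = 13.5%/12 = 1.125% = 0.01125.
Payoff takes n = ⌈−ln(1 − rB₀/P)/ln(1+r)⌉ = ⌈16.991⌉ = 17 payments; the last is €1,487.84.
Total paid = 16·€1,501.50 + €1,487.84 = €25,511.84.
Total interest = total paid − principal = €25,511.84 − €23,104.00 = €2,407.84.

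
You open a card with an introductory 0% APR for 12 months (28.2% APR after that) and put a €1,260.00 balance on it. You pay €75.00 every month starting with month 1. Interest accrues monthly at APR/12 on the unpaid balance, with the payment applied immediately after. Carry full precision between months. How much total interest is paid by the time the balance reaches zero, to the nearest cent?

Promo months 1–12 at r₀ = 0%/12 = 0; months 13+ at r₁ = 28.2%/12 = 0.0235.
After month 12 (no interest yet): B = €1,260.00 − 12·€75.00 = €360.00.
Then at r₁ with €75.00/mo: n₂ = −ln(1 − r₁·B/P)/ln(1+r₁) ≈ 5.15 → 6 more payments.
Total paid = 17·€75.00 + €11.56 = €1,286.56; interest = €1,286.56 − €1,260.00 = €26.56.

€26.56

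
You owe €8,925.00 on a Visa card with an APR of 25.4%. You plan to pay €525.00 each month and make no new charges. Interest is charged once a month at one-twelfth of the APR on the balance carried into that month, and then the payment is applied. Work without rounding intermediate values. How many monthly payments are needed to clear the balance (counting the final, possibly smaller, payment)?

22 months

Monthly rate r = 25.4%/12 = 2.11667% = 0.0211667.
Recurrence: B ← B·(1+r) − €525.00.
Month 1: interest €188.91; balance after payment €8,588.91.
Month 2: interest €181.80; balance after payment €8,245.71.
Closed form: n = −ln(1 − rB₀/P)/ln(1+r) = −ln(0.64017)/ln(1.02117) ≈ 21.294, so the balance reaches zero during payment 22.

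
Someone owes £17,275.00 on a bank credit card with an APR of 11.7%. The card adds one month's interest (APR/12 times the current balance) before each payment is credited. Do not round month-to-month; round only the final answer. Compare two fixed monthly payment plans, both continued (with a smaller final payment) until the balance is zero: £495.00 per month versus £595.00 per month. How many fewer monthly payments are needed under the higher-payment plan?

8 fewer payments

Monthly rate r = 11.7%/12 = 0.975% = 0.00975.
At £495.00/mo: n = ⌈−ln(1 − rB₀/P)/ln(1+r)⌉ = 43 payments (last £428.85); total interest = total paid − £17,275.00 = £3,943.85.
At £595.00/mo: 35 payments (last £178.04); total interest £3,133.04.
Payments saved = 43 − 35 = 8.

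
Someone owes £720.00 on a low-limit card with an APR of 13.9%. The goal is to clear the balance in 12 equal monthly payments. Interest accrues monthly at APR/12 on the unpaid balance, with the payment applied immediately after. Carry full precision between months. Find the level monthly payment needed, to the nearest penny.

£64.61

Monthly rate r = 13.9%/12 = 1.15833% = 0.0115833.
Level-payment amortization: P = B₀·r / (1 − (1+r)^(−n)) = 720.00·0.0115833 / (1 − 1.01158^(−12)).
Denominator 1 − (1+r)^(−12) = 0.129076487.
P = 8.34 / 0.129076487 ≈ 64.61.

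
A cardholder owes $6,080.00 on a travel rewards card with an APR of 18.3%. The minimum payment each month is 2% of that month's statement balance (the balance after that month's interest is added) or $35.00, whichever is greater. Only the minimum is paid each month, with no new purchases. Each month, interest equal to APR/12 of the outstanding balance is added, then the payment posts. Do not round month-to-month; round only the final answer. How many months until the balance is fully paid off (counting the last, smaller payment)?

Monthly rate r = 18.3%/12 = 1.525% = 0.01525.
While 2% of the post-interest balance exceeds $35.00, each month B ← (B·(1+r))·(1 − 0.02), i.e. B shrinks by the factor (1+r)·0.98 = 0.99494.
This holds for months 1–249. Entering month 250 the balance is $1,721.37; 2% of the post-interest balance is now below $35.00, so the flat $35.00 minimum applies from here.
From month 250 a fixed $35.00 at rate r clears $1,721.37 in 92 more payments. Total: 249 + 92 = 341 months.

341 months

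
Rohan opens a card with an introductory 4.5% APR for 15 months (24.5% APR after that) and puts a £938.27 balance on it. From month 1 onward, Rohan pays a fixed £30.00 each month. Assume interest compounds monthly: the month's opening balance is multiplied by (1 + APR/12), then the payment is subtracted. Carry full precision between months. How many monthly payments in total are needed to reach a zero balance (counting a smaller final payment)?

Promo months 1–15 at r₀ = 4.5%/12 = 0.00375; months 16+ at r₁ = 24.5%/12 = 0.0204167.
After month 15: iterate B ← B·(1+r₀) − £30.00 for 15 months → £530.45.
Then at r₁ with £30.00/mo: n₂ = −ln(1 − r₁·B/P)/ln(1+r₁) ≈ 22.16 → 23 more payments.

38 months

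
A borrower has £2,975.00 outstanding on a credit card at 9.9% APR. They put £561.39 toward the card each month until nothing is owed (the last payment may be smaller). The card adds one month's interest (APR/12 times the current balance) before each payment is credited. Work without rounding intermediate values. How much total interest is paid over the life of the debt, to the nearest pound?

Monthly rate r = 9.9%/12 = 0.825% = 0.00825.
Payoff takes n = ⌈−ln(1 − rB₀/P)/ln(1+r)⌉ = ⌈5.441⌉ = 6 payments; the last is £248.14.
Total paid = 5·£561.39 + £248.14 = £3,055.09.
Total interest = total paid − principal = £3,055.09 − £2,975.00 = £80.09.

£80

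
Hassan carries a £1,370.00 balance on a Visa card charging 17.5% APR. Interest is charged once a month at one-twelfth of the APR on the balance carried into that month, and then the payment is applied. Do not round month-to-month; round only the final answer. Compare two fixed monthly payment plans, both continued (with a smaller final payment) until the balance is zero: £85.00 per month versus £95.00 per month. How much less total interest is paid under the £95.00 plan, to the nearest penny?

£23.81

Monthly rate r = 17.5%/12 = 1.45833% = 0.0145833.
At £85.00/mo: n = ⌈−ln(1 − rB₀/P)/ln(1+r)⌉ = 19 payments (last £43.24); total interest = total paid − £1,370.00 = £203.24.
At £95.00/mo: 17 payments (last £29.43); total interest £179.43.
Interest saved = £203.24 − £179.43 = £23.81.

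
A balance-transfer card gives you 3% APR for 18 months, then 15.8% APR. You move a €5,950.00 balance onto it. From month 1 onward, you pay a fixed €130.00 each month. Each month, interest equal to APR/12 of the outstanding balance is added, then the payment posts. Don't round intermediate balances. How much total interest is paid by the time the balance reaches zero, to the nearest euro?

€1,274

Promo months 1–18 at r₀ = 3%/12 = 0.0025; months 19+ at r₁ = 15.8%/12 = 0.0131667.
After month 18: iterate B ← B·(1+r₀) − €130.00 for 18 months → €3,833.12.
Then at r₁ with €130.00/mo: n₂ = −ln(1 − r₁·B/P)/ln(1+r₁) ≈ 37.57 → 38 more payments.
Total paid = 55·€130.00 + €73.81 = €7,223.81; interest = €7,223.81 − €5,950.00 = €1,273.81.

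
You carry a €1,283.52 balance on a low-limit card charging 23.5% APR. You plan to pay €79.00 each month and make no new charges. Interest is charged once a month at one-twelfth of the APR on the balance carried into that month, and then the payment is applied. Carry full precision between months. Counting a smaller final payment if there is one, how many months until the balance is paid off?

Monthly rate r = 23.5%/12 = 1.95833% = 0.0195833.
Recurrence: B ← B·(1+r) − €79.00.
Month 1: interest €25.14; balance after payment €1,229.66.
Month 2: interest €24.08; balance after payment €1,174.74.
Closed form: n = −ln(1 − rB₀/P)/ln(1+r) = −ln(0.68183)/ln(1.01958) ≈ 19.747, so the balance reaches zero during payment 20.

20 payments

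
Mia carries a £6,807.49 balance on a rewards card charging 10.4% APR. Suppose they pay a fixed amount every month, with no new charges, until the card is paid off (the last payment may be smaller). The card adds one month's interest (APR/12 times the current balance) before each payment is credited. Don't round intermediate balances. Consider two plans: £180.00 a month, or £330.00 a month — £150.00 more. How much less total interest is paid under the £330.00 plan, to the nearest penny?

Monthly rate r = 10.4%/12 = 0.866667% = 0.00866667.
At £180.00/mo: n = ⌈−ln(1 − rB₀/P)/ln(1+r)⌉ = 47 payments (last £4.25); total interest = total paid − £6,807.49 = £1,476.76.
At £330.00/mo: 23 payments (last £272.57); total interest £725.08.
Interest saved = £1,476.76 − £725.08 = £751.68.

£751.68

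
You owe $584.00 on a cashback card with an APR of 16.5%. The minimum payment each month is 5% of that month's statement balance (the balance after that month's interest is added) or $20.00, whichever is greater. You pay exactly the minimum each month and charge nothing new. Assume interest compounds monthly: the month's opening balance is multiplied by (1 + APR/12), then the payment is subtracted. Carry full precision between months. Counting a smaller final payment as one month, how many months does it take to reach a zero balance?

Monthly rate r = 16.5%/12 = 1.375% = 0.01375.
While 5% of the post-interest balance exceeds $20.00, each month B ← (B·(1+r))·(1 − 0.05), i.e. B shrinks by the factor (1+r)·0.95 = 0.96306.
This holds for months 1–11. Entering month 12 the balance is $386.02; 5% of the post-interest balance is now below $20.00, so the flat $20.00 minimum applies from here.
From month 12 a fixed $20.00 at rate r clears $386.02 in 23 more payments. Total: 11 + 23 = 34 months.

34 months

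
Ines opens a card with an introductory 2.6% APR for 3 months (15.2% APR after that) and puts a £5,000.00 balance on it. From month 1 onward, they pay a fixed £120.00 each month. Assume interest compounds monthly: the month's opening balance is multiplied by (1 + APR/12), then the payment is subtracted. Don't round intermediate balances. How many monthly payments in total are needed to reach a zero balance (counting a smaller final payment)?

57 payments

Promo months 1–3 at r₀ = 2.6%/12 = 0.00216667; months 4+ at r₁ = 15.2%/12 = 0.0126667.
After month 3: iterate B ← B·(1+r₀) − £120.00 for 3 months → £4,671.79.
Then at r₁ with £120.00/mo: n₂ = −ln(1 − r₁·B/P)/ln(1+r₁) ≈ 53.98 → 54 more payments.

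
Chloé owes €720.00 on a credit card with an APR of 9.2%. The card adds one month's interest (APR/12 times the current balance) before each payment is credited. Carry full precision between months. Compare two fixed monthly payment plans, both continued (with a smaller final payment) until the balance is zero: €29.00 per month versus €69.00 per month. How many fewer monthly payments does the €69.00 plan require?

17 fewer payments

Monthly rate r = 9.2%/12 = 0.766667% = 0.00766667.
At €29.00/mo: n = ⌈−ln(1 − rB₀/P)/ln(1+r)⌉ = 28 payments (last €18.77); total interest = total paid − €720.00 = €81.77.
At €69.00/mo: 11 payments (last €63.33); total interest €33.33.
Payments saved = 28 − 11 = 17.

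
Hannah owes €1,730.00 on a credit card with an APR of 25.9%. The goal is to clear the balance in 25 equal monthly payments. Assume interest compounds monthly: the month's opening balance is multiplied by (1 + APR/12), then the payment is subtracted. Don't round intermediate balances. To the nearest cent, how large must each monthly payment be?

Monthly rate r = 25.9%/12 = 2.15833% = 0.0215833.
Level-payment amortization: P = B₀·r / (1 − (1+r)^(−n)) = 1730.00·0.0215833 / (1 − 1.02158^(−25)).
Denominator 1 − (1+r)^(−25) = 0.413652571.
P = 37.3392 / 0.413652571 ≈ 90.27.

€90.27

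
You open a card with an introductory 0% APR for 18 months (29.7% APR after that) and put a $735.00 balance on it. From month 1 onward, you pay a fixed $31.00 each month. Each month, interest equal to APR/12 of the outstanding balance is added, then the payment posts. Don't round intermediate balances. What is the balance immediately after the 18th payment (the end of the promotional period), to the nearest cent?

$177.00

Promo months 1–18 at r₀ = 0%/12 = 0; months 19+ at r₁ = 29.7%/12 = 0.02475.
After month 18 (no interest yet): B = $735.00 − 18·$31.00 = $177.00.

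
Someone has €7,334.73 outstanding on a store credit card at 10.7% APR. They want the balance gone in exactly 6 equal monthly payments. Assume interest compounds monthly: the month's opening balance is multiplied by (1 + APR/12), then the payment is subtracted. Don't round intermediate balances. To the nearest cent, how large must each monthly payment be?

€1,260.89

Monthly rate r = 10.7%/12 = 0.891667% = 0.00891667.
Level-payment amortization: P = B₀·r / (1 − (1+r)^(−n)) = 7334.73·0.00891667 / (1 − 1.00892^(−6)).
Denominator 1 − (1+r)^(−6) = 0.0518692721.
P = 65.4013 / 0.0518692721 ≈ 1260.89.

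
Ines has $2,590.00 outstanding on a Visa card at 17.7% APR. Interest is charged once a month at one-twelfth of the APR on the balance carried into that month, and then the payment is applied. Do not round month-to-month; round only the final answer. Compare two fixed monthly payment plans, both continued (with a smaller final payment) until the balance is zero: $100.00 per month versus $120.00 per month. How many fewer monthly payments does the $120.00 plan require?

Monthly rate r = 17.7%/12 = 1.475% = 0.01475.
At $100.00/mo: n = ⌈−ln(1 − rB₀/P)/ln(1+r)⌉ = 33 payments (last $87.19); total interest = total paid − $2,590.00 = $697.19.
At $120.00/mo: 27 payments (last $20.99); total interest $550.99.
Payments saved = 33 − 27 = 6.

6 fewer payments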